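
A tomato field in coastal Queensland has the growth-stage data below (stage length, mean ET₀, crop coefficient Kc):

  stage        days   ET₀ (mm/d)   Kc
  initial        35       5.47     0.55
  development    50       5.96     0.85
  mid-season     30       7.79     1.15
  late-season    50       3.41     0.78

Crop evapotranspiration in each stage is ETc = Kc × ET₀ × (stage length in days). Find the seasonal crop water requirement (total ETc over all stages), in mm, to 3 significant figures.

initial: 0.55 × 5.47 × 35 = 105.30 mm
development: 0.85 × 5.96 × 50 = 253.30 mm
mid-season: 1.15 × 7.79 × 30 = 268.76 mm
late-season: 0.78 × 3.41 × 50 = 132.99 mm
Seasonal total = 760.35 mm

760 mm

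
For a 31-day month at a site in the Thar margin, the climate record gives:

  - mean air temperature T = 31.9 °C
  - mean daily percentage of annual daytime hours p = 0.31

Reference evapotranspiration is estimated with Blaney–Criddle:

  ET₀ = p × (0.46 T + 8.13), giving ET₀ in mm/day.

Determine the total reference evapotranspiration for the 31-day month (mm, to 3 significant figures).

ET₀ = 0.31 × (0.46 × 31.9 + 8.13) = 0.31 × 22.804 = 7.0692 mm/d
Monthly total = 7.0692 × 31 = 219.145 mm

219 mm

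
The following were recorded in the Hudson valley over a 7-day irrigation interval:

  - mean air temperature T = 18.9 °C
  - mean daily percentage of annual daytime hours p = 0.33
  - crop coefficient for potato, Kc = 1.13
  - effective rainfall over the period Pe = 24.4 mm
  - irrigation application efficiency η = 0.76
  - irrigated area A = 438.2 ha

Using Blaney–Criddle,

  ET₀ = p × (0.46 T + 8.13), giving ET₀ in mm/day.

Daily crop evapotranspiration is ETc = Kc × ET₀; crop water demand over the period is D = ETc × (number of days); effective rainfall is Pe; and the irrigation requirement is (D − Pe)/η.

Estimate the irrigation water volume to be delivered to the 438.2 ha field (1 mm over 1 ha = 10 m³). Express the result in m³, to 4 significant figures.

ET₀ = 0.33 × (0.46 × 18.9 + 8.13) = 0.33 × 16.824 = 5.5519 mm/d
ETc = Kc × ET₀ = 1.13 × 5.5519 = 6.2736 mm/d
Crop demand D = ETc × 7 d = 6.2736 × 7 = 43.915 mm
D − Pe = 43.915 − 24.4 = 19.515 mm
Gross irrigation = 19.515 / 0.76 = 25.678 mm
Volume = 25.678 mm × 438.2 ha × 10 = 112521.0 m³

112500 m³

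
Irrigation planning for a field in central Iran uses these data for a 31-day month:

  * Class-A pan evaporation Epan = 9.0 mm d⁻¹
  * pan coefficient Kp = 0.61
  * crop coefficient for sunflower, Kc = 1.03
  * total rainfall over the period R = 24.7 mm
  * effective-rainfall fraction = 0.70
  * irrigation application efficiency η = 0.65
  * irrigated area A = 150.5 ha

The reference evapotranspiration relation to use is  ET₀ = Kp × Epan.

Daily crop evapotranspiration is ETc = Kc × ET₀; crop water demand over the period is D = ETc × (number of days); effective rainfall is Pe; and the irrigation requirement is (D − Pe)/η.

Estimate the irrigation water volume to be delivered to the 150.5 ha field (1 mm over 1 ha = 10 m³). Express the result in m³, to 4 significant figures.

365800 m³

ET₀ = 0.61 × 9.0 = 5.4900 mm/d
ETc = Kc × ET₀ = 1.03 × 5.4900 = 5.6547 mm/d
Crop demand D = ETc × 31 d = 5.6547 × 31 = 175.296 mm
Pe = 0.70 × 24.7 = 17.290 mm
D − Pe = 175.296 − 17.290 = 158.006 mm
Gross irrigation = 158.006 / 0.65 = 243.086 mm
Volume = 243.086 mm × 150.5 ha × 10 = 365844.4 m³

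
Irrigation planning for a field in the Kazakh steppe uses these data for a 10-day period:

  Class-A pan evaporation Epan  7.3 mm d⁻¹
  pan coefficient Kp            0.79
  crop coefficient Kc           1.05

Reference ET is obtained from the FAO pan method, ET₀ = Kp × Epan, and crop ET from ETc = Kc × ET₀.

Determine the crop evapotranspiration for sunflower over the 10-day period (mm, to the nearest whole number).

61 mm

ET₀ = 0.79 × 7.3 = 5.7670 mm/d
ETc = Kc × ET₀ = 1.05 × 5.7670 = 6.0554 mm/d
Over 10 days: 6.0554 × 10 = 60.554 mm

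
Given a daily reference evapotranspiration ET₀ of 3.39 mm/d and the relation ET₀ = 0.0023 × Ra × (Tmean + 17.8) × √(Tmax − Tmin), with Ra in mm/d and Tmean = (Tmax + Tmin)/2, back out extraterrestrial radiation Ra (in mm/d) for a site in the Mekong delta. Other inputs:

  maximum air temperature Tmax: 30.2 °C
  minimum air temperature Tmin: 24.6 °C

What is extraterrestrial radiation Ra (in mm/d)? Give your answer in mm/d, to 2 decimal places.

Tmean = 27.40 °C; √ΔT = 2.3664
Ra = ET₀ / [0.0023 × (Tmean+17.8) × √ΔT] = 3.39 / (0.0023 × 45.20 × 2.3664) = 13.780 mm/d

13.78 mm/d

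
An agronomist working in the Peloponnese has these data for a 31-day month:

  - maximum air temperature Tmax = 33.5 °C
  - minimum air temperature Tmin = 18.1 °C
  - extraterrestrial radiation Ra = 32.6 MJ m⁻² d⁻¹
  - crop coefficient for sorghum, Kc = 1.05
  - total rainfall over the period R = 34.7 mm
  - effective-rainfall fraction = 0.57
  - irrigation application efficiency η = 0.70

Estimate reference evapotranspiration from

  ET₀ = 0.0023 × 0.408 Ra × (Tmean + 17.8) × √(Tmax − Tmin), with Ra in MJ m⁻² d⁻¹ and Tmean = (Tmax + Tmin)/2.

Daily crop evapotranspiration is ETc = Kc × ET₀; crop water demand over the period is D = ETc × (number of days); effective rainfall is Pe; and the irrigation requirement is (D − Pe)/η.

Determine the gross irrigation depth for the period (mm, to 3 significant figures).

Tmean = (33.5 + 18.1)/2 = 25.80 °C
0.408 Ra = 0.408 × 32.6 = 13.3008 mm/d equivalent
ET₀ = 0.0023 × 13.3008 × (25.80 + 17.8) × √15.4 = 0.0023 × 13.3008 × 43.60 × 3.9243 = 5.2342 mm/d
ETc = Kc × ET₀ = 1.05 × 5.2342 = 5.4959 mm/d
Crop demand D = ETc × 31 d = 5.4959 × 31 = 170.373 mm
Pe = 0.57 × 34.7 = 19.779 mm
D − Pe = 170.373 − 19.779 = 150.594 mm
Gross irrigation = 150.594 / 0.70 = 215.134 mm

215 mm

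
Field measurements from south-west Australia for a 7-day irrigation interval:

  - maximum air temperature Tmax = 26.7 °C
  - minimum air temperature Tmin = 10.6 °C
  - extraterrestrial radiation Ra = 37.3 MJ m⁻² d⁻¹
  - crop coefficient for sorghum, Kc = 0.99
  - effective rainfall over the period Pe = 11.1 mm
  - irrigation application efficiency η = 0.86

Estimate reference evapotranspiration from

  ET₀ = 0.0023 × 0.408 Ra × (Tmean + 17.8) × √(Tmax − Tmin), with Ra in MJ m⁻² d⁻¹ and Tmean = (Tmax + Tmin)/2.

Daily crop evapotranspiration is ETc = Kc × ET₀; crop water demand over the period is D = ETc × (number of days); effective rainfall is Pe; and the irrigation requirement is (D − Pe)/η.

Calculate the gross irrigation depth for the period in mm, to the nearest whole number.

Tmean = (26.7 + 10.6)/2 = 18.65 °C
0.408 Ra = 0.408 × 37.3 = 15.2184 mm/d equivalent
ET₀ = 0.0023 × 15.2184 × (18.65 + 17.8) × √16.1 = 0.0023 × 15.2184 × 36.45 × 4.0125 = 5.1193 mm/d
ETc = Kc × ET₀ = 0.99 × 5.1193 = 5.0681 mm/d
Crop demand D = ETc × 7 d = 5.0681 × 7 = 35.477 mm
D − Pe = 35.477 − 11.1 = 24.377 mm
Gross irrigation = 24.377 / 0.86 = 28.345 mm

28 mm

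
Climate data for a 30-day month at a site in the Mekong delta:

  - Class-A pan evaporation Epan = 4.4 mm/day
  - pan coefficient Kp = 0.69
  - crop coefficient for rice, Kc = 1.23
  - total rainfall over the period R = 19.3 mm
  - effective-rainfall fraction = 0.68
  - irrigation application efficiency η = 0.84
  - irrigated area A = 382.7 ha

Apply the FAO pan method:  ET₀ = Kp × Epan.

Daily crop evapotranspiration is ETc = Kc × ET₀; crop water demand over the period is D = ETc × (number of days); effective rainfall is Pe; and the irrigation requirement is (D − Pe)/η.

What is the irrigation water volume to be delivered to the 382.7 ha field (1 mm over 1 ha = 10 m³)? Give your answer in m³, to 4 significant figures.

ET₀ = 0.69 × 4.4 = 3.0360 mm/d
ETc = Kc × ET₀ = 1.23 × 3.0360 = 3.7343 mm/d
Crop demand D = ETc × 30 d = 3.7343 × 30 = 112.029 mm
Pe = 0.68 × 19.3 = 13.124 mm
D − Pe = 112.029 − 13.124 = 98.905 mm
Gross irrigation = 98.905 / 0.84 = 117.744 mm
Volume = 117.744 mm × 382.7 ha × 10 = 450606.3 m³

450600 m³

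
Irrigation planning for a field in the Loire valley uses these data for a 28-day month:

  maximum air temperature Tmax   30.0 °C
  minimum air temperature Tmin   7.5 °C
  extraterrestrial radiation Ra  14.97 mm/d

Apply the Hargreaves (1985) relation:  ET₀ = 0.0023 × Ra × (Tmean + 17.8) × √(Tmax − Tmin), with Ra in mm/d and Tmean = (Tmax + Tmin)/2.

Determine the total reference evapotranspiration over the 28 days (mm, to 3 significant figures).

Tmean = (30.0 + 7.5)/2 = 18.75 °C
ET₀ = 0.0023 × 14.97 × (18.75 + 17.8) × √22.5 = 0.0023 × 14.97 × 36.55 × 4.7434 = 5.9693 mm/d
Over 28 days: 5.9693 × 28 = 167.140 mm

167 mm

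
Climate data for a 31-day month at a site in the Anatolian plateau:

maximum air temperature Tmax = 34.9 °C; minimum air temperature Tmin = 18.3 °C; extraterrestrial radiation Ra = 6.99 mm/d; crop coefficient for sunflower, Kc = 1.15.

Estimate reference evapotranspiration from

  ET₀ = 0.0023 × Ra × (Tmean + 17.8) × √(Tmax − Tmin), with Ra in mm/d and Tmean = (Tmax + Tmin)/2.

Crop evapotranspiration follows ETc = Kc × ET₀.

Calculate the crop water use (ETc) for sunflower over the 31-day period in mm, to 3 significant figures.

104 mm

Tmean = (34.9 + 18.3)/2 = 26.60 °C
ET₀ = 0.0023 × 6.99 × (26.60 + 17.8) × √16.6 = 0.0023 × 6.99 × 44.40 × 4.0743 = 2.9083 mm/d
ETc = Kc × ET₀ = 1.15 × 2.9083 = 3.3445 mm/d
Over 31 days: 3.3445 × 31 = 103.680 mm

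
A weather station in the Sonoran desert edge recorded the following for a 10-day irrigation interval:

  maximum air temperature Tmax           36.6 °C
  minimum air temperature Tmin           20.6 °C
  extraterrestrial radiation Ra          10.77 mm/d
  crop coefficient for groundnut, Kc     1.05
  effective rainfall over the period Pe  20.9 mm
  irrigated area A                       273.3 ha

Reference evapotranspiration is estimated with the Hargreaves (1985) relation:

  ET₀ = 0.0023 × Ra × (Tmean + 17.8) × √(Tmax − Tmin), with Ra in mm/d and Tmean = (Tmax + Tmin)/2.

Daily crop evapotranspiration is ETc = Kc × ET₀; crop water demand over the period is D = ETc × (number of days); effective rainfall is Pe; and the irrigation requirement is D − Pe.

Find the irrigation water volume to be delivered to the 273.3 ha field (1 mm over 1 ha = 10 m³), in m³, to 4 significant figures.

74810 m³

Tmean = (36.6 + 20.6)/2 = 28.60 °C
ET₀ = 0.0023 × 10.77 × (28.60 + 17.8) × √16.0 = 0.0023 × 10.77 × 46.40 × 4.0000 = 4.5975 mm/d
ETc = Kc × ET₀ = 1.05 × 4.5975 = 4.8274 mm/d
Crop demand D = ETc × 10 d = 4.8274 × 10 = 48.274 mm
D − Pe = 48.274 − 20.9 = 27.374 mm
Volume = 27.374 mm × 273.3 ha × 10 = 74813.1 m³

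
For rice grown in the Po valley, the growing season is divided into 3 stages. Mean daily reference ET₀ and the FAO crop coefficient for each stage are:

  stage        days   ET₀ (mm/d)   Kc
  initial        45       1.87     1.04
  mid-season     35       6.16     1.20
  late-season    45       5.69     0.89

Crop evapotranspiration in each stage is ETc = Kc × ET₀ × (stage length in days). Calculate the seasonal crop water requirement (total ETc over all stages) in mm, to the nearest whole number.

initial: 1.04 × 1.87 × 45 = 87.52 mm
mid-season: 1.20 × 6.16 × 35 = 258.72 mm
late-season: 0.89 × 5.69 × 45 = 227.88 mm
Seasonal total = 574.12 mm

574 mm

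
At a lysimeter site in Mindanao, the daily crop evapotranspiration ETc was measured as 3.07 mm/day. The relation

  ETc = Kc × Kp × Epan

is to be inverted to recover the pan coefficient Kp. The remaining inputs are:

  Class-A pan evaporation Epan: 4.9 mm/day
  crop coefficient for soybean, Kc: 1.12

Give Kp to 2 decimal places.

ETc = Kc × Kp × Epan  ⇒  Kp = ETc / (Kc × Epan)
Kp = 3.07 / (1.12 × 4.9) = 3.07 / 5.488 = 0.5594

0.56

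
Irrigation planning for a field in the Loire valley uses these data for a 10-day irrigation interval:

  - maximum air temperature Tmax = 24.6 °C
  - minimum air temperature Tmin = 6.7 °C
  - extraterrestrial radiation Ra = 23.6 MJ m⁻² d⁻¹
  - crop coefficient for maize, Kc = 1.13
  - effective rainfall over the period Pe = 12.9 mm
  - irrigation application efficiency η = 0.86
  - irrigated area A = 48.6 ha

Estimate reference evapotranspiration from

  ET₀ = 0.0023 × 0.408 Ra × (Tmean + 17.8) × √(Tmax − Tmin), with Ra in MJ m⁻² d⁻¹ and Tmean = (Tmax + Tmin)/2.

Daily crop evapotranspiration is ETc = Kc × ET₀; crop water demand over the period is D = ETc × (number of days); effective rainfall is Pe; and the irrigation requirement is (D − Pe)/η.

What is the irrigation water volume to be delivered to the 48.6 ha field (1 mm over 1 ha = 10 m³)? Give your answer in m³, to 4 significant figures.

Tmean = (24.6 + 6.7)/2 = 15.65 °C
0.408 Ra = 0.408 × 23.6 = 9.6288 mm/d equivalent
ET₀ = 0.0023 × 9.6288 × (15.65 + 17.8) × √17.9 = 0.0023 × 9.6288 × 33.45 × 4.2308 = 3.1341 mm/d
ETc = Kc × ET₀ = 1.13 × 3.1341 = 3.5415 mm/d
Crop demand D = ETc × 10 d = 3.5415 × 10 = 35.415 mm
D − Pe = 35.415 − 12.9 = 22.515 mm
Gross irrigation = 22.515 / 0.86 = 26.180 mm
Volume = 26.180 mm × 48.6 ha × 10 = 12723.5 m³

12720 m³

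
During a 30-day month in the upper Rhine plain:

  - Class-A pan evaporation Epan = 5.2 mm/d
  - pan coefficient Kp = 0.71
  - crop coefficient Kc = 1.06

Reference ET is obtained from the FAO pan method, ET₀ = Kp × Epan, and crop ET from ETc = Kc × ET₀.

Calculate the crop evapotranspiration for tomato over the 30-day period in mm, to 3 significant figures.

ET₀ = 0.71 × 5.2 = 3.6920 mm/d
ETc = Kc × ET₀ = 1.06 × 3.6920 = 3.9135 mm/d
Over 30 days: 3.9135 × 30 = 117.405 mm

117 mm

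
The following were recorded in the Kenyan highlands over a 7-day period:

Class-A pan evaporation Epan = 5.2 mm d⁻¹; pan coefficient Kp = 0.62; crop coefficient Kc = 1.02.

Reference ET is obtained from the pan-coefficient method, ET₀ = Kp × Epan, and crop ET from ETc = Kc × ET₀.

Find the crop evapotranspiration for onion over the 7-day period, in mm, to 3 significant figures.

23.0 mm

ET₀ = 0.62 × 5.2 = 3.2240 mm/d
ETc = Kc × ET₀ = 1.02 × 3.2240 = 3.2885 mm/d
Over 7 days: 3.2885 × 7 = 23.020 mm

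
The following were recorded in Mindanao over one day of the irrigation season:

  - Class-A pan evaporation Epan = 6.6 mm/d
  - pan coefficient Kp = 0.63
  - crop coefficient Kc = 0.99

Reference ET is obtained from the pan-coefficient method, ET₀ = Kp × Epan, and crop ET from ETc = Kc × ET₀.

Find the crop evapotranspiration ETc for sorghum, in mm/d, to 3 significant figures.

4.12 mm/d

ET₀ = 0.63 × 6.6 = 4.1580 mm/d
ETc = Kc × ET₀ = 0.99 × 4.1580 = 4.1164 mm/d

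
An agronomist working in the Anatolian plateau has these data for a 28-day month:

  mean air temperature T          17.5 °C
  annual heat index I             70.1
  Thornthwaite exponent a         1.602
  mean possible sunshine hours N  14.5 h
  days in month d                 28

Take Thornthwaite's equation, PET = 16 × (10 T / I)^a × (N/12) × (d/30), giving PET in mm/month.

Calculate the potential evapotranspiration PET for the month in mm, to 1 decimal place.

10T/I = 10 × 17.5 / 70.1 = 2.4964
(10T/I)^a = 2.4964^1.602 = 4.3301
Uncorrected PET = 16 × 4.3301 = 69.282 mm
Correction = (N/12)(d/30) = (14.5/12)(28/30) = 1.1278
PET = 69.282 × 1.1278 = 78.136 mm/month

78.1 mm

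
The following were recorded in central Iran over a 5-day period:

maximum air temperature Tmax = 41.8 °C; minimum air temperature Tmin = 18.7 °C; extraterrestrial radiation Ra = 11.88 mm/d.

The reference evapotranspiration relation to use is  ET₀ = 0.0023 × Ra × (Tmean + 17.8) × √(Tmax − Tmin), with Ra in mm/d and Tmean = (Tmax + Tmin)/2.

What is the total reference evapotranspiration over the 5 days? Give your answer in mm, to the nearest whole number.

Tmean = (41.8 + 18.7)/2 = 30.25 °C
ET₀ = 0.0023 × 11.88 × (30.25 + 17.8) × √23.1 = 0.0023 × 11.88 × 48.05 × 4.8062 = 6.3101 mm/d
Over 5 days: 6.3101 × 5 = 31.551 mm

32 mm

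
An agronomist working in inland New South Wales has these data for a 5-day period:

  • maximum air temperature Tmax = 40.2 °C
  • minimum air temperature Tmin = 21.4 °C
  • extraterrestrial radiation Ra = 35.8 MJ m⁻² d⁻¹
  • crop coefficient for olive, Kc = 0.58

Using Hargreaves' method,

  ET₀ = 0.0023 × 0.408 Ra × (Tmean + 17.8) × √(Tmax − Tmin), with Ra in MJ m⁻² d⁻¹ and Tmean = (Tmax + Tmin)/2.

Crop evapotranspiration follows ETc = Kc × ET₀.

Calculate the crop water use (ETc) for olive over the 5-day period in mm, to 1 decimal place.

20.5 mm

Tmean = (40.2 + 21.4)/2 = 30.80 °C
0.408 Ra = 0.408 × 35.8 = 14.6064 mm/d equivalent
ET₀ = 0.0023 × 14.6064 × (30.80 + 17.8) × √18.8 = 0.0023 × 14.6064 × 48.60 × 4.3359 = 7.0792 mm/d
ETc = Kc × ET₀ = 0.58 × 7.0792 = 4.1059 mm/d
Over 5 days: 4.1059 × 5 = 20.530 mm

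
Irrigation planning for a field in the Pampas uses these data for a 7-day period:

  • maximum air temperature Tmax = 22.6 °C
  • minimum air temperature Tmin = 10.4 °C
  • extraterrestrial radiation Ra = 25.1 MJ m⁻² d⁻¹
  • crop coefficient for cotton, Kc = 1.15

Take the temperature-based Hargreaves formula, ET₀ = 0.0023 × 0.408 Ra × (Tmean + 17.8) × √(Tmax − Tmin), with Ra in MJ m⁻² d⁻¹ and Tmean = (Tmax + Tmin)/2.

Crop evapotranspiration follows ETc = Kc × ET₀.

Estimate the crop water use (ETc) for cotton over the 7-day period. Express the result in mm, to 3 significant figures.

22.7 mm

Tmean = (22.6 + 10.4)/2 = 16.50 °C
0.408 Ra = 0.408 × 25.1 = 10.2408 mm/d equivalent
ET₀ = 0.0023 × 10.2408 × (16.50 + 17.8) × √12.2 = 0.0023 × 10.2408 × 34.30 × 3.4928 = 2.8218 mm/d
ETc = Kc × ET₀ = 1.15 × 2.8218 = 3.2451 mm/d
Over 7 days: 3.2451 × 7 = 22.716 mm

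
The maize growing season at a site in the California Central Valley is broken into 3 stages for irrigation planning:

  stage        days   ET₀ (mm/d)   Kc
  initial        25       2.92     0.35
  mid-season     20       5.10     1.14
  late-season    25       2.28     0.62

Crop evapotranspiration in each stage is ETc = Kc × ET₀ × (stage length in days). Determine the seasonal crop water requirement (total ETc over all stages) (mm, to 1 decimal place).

177.2 mm

initial: 0.35 × 2.92 × 25 = 25.55 mm
mid-season: 1.14 × 5.10 × 20 = 116.28 mm
late-season: 0.62 × 2.28 × 25 = 35.34 mm
Seasonal total = 177.17 mm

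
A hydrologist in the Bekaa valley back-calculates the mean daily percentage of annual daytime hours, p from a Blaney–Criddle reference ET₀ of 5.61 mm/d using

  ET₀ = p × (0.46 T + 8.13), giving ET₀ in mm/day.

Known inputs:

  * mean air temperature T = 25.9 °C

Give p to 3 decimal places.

p = ET₀ / (0.46 T + 8.13) = 5.61 / (0.46 × 25.9 + 8.13) = 5.61 / 20.044 = 0.2799

0.280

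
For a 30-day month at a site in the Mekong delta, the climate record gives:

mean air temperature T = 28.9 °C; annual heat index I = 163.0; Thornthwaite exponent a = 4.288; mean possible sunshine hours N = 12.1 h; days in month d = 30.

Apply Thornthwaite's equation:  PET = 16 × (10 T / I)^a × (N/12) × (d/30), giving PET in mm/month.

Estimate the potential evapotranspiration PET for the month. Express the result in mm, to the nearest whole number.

10T/I = 10 × 28.9 / 163.0 = 1.7730
(10T/I)^a = 1.7730^4.288 = 11.6537
Uncorrected PET = 16 × 11.6537 = 186.459 mm
Correction = (N/12)(d/30) = (12.1/12)(30/30) = 1.0083
PET = 186.459 × 1.0083 = 188.007 mm/month

188 mm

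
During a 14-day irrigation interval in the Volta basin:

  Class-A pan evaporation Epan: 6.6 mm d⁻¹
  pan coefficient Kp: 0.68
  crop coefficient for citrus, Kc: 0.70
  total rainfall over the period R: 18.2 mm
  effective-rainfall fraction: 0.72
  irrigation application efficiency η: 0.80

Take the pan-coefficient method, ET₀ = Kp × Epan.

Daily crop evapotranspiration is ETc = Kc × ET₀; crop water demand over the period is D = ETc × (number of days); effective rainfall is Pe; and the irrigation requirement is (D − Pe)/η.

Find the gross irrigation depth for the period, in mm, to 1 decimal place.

38.6 mm

ET₀ = 0.68 × 6.6 = 4.4880 mm/d
ETc = Kc × ET₀ = 0.70 × 4.4880 = 3.1416 mm/d
Crop demand D = ETc × 14 d = 3.1416 × 14 = 43.982 mm
Pe = 0.72 × 18.2 = 13.104 mm
D − Pe = 43.982 − 13.104 = 30.878 mm
Gross irrigation = 30.878 / 0.80 = 38.598 mm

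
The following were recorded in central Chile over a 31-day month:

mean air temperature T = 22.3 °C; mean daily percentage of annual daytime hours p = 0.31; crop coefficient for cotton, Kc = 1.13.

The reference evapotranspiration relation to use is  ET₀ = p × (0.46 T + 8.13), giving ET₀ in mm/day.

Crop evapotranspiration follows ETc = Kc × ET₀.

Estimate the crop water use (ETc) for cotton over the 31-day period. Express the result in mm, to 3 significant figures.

200 mm

ET₀ = 0.31 × (0.46 × 22.3 + 8.13) = 0.31 × 18.388 = 5.7003 mm/d
ETc = Kc × ET₀ = 1.13 × 5.7003 = 6.4413 mm/d
Over 31 days: 6.4413 × 31 = 199.680 mm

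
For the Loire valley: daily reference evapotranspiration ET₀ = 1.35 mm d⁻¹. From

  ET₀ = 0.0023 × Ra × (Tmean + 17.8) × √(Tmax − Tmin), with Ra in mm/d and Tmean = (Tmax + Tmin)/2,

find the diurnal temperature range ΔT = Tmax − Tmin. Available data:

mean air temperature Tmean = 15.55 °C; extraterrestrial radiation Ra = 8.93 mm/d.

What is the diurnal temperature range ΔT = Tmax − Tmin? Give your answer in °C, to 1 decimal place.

√ΔT = ET₀ / [0.0023 × Ra × (Tmean+17.8)] = 1.35 / (0.0023 × 8.93 × 33.35) = 1.9709
ΔT = 1.9709² = 3.884 °C

3.9 °C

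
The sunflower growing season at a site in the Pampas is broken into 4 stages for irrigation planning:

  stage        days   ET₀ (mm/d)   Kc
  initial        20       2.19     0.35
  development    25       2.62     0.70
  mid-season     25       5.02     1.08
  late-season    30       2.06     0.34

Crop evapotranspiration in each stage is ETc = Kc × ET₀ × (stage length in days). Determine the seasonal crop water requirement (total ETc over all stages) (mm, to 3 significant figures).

initial: 0.35 × 2.19 × 20 = 15.33 mm
development: 0.70 × 2.62 × 25 = 45.85 mm
mid-season: 1.08 × 5.02 × 25 = 135.54 mm
late-season: 0.34 × 2.06 × 30 = 21.01 mm
Seasonal total = 217.73 mm

218 mm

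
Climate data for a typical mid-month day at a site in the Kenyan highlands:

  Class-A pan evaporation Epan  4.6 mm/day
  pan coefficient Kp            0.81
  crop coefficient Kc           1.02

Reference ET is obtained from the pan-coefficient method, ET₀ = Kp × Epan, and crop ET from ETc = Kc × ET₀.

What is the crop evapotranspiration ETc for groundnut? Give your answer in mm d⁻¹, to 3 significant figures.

3.80 mm d⁻¹

ET₀ = 0.81 × 4.6 = 3.7260 mm/d
ETc = Kc × ET₀ = 1.02 × 3.7260 = 3.8005 mm/d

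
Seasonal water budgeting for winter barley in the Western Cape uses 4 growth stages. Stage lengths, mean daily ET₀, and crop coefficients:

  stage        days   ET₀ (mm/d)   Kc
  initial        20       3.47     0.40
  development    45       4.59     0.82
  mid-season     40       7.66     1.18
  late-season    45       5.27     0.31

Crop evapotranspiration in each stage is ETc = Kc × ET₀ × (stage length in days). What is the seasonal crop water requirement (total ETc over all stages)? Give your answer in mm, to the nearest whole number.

632 mm

initial: 0.40 × 3.47 × 20 = 27.76 mm
development: 0.82 × 4.59 × 45 = 169.37 mm
mid-season: 1.18 × 7.66 × 40 = 361.55 mm
late-season: 0.31 × 5.27 × 45 = 73.52 mm
Seasonal total = 632.20 mm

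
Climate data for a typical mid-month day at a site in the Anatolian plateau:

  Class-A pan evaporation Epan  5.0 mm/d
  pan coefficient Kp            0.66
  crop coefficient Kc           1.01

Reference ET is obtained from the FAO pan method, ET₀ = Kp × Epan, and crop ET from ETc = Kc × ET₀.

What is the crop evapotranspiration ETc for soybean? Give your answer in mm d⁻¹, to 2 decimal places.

3.33 mm d⁻¹

ET₀ = 0.66 × 5.0 = 3.3000 mm/d
ETc = Kc × ET₀ = 1.01 × 3.3000 = 3.3330 mm/d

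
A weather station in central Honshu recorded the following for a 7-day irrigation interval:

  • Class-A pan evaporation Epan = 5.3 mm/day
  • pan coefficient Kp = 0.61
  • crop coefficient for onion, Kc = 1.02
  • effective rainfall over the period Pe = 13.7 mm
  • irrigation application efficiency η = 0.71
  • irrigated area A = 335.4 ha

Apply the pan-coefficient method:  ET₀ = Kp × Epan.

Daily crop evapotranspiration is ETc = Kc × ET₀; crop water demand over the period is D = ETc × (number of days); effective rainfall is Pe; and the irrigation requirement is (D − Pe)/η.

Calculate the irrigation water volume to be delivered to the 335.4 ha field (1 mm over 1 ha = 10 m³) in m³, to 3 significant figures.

ET₀ = 0.61 × 5.3 = 3.2330 mm/d
ETc = Kc × ET₀ = 1.02 × 3.2330 = 3.2977 mm/d
Crop demand D = ETc × 7 d = 3.2977 × 7 = 23.084 mm
D − Pe = 23.084 − 13.7 = 9.384 mm
Gross irrigation = 9.384 / 0.71 = 13.217 mm
Volume = 13.217 mm × 335.4 ha × 10 = 44329.8 m³

44300 m³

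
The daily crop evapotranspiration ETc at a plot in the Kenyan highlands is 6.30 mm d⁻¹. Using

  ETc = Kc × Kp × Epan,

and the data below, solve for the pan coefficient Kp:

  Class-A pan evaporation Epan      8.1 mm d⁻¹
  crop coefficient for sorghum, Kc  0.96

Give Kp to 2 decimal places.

0.81

ETc = Kc × Kp × Epan  ⇒  Kp = ETc / (Kc × Epan)
Kp = 6.30 / (0.96 × 8.1) = 6.30 / 7.776 = 0.8102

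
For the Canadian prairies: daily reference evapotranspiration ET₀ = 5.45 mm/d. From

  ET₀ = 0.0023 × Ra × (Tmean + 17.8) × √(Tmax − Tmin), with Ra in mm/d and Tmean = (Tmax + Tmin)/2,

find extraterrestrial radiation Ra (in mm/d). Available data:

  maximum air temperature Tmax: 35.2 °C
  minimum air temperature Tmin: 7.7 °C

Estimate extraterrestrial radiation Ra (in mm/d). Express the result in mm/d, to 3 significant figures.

Tmean = 21.45 °C; √ΔT = 5.2440
Ra = ET₀ / [0.0023 × (Tmean+17.8) × √ΔT] = 5.45 / (0.0023 × 39.25 × 5.2440) = 11.512 mm/d

11.5 mm/d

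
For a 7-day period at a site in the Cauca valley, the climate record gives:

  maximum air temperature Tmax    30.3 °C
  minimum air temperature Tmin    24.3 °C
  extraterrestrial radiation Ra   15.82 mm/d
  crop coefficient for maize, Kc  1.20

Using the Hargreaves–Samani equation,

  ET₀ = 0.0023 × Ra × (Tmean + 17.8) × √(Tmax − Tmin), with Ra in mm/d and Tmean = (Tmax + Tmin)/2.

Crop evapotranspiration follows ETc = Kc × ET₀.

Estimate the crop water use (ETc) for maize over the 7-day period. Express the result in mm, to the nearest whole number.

34 mm

Tmean = (30.3 + 24.3)/2 = 27.30 °C
ET₀ = 0.0023 × 15.82 × (27.30 + 17.8) × √6.0 = 0.0023 × 15.82 × 45.10 × 2.4495 = 4.0197 mm/d
ETc = Kc × ET₀ = 1.20 × 4.0197 = 4.8236 mm/d
Over 7 days: 4.8236 × 7 = 33.765 mm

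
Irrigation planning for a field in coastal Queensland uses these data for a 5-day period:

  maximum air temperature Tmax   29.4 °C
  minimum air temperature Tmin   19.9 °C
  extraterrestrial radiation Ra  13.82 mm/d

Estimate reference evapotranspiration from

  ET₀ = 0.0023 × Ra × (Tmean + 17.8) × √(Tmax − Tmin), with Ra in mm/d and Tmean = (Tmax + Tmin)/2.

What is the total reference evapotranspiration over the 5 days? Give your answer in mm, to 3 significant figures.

20.8 mm

Tmean = (29.4 + 19.9)/2 = 24.65 °C
ET₀ = 0.0023 × 13.82 × (24.65 + 17.8) × √9.5 = 0.0023 × 13.82 × 42.45 × 3.0822 = 4.1589 mm/d
Over 5 days: 4.1589 × 5 = 20.795 mm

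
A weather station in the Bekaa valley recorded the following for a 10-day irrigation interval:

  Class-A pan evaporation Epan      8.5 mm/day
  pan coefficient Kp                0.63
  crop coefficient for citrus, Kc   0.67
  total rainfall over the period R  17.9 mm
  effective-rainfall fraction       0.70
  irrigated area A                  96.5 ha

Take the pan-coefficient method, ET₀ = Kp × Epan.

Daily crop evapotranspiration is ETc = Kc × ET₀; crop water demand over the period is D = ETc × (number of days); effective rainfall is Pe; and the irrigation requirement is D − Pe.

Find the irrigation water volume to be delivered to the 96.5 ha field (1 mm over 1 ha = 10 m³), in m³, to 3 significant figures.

ET₀ = 0.63 × 8.5 = 5.3550 mm/d
ETc = Kc × ET₀ = 0.67 × 5.3550 = 3.5879 mm/d
Crop demand D = ETc × 10 d = 3.5879 × 10 = 35.879 mm
Pe = 0.70 × 17.9 = 12.530 mm
D − Pe = 35.879 − 12.530 = 23.349 mm
Volume = 23.349 mm × 96.5 ha × 10 = 22531.8 m³

22500 m³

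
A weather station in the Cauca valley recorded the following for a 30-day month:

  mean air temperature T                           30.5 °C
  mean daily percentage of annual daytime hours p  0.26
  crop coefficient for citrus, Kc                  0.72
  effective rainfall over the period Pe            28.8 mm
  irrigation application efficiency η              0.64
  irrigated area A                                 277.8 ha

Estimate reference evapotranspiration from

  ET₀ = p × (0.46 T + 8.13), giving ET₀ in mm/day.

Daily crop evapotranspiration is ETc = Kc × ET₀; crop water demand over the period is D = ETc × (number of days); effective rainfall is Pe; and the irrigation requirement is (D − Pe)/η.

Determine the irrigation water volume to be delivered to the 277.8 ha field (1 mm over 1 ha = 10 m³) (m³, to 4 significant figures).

ET₀ = 0.26 × (0.46 × 30.5 + 8.13) = 0.26 × 22.160 = 5.7616 mm/d
ETc = Kc × ET₀ = 0.72 × 5.7616 = 4.1484 mm/d
Crop demand D = ETc × 30 d = 4.1484 × 30 = 124.452 mm
D − Pe = 124.452 − 28.8 = 95.652 mm
Gross irrigation = 95.652 / 0.64 = 149.456 mm
Volume = 149.456 mm × 277.8 ha × 10 = 415188.8 m³

415200 m³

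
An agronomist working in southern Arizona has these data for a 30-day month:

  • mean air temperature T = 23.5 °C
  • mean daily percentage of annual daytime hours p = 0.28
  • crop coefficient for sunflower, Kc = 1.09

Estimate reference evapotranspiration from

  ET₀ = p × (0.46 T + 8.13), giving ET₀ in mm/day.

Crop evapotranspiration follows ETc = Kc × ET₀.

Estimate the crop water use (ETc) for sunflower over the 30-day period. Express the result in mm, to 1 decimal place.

173.4 mm

ET₀ = 0.28 × (0.46 × 23.5 + 8.13) = 0.28 × 18.940 = 5.3032 mm/d
ETc = Kc × ET₀ = 1.09 × 5.3032 = 5.7805 mm/d
Over 30 days: 5.7805 × 30 = 173.415 mm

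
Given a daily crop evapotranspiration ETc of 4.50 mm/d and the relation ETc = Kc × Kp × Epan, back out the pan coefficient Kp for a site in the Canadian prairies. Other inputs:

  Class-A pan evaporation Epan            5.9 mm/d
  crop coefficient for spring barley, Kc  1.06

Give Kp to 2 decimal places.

ETc = Kc × Kp × Epan  ⇒  Kp = ETc / (Kc × Epan)
Kp = 4.50 / (1.06 × 5.9) = 4.50 / 6.254 = 0.7195

0.72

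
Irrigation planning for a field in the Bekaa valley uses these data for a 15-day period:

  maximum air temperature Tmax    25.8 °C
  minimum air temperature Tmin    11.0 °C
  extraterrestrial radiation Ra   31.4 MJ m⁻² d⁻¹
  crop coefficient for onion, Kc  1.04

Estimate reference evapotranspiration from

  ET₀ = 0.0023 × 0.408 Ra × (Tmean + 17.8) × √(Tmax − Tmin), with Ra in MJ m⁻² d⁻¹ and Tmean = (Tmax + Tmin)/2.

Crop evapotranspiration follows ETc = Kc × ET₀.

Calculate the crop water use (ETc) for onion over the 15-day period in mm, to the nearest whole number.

64 mm

Tmean = (25.8 + 11.0)/2 = 18.40 °C
0.408 Ra = 0.408 × 31.4 = 12.8112 mm/d equivalent
ET₀ = 0.0023 × 12.8112 × (18.40 + 17.8) × √14.8 = 0.0023 × 12.8112 × 36.20 × 3.8471 = 4.1035 mm/d
ETc = Kc × ET₀ = 1.04 × 4.1035 = 4.2676 mm/d
Over 15 days: 4.2676 × 15 = 64.014 mm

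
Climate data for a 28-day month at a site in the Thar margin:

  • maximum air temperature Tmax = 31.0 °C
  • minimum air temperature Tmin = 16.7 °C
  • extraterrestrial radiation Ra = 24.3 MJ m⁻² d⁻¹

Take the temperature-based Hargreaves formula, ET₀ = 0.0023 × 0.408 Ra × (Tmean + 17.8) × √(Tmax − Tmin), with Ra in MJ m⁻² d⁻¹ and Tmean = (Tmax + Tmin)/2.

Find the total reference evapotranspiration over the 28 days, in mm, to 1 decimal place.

Tmean = (31.0 + 16.7)/2 = 23.85 °C
0.408 Ra = 0.408 × 24.3 = 9.9144 mm/d equivalent
ET₀ = 0.0023 × 9.9144 × (23.85 + 17.8) × √14.3 = 0.0023 × 9.9144 × 41.65 × 3.7815 = 3.5915 mm/d
Over 28 days: 3.5915 × 28 = 100.562 mm

100.6 mm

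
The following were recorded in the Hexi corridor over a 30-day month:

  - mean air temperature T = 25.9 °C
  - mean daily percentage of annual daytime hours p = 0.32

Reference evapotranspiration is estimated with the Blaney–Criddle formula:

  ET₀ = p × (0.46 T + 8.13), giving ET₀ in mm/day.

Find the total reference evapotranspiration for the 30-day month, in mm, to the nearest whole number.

192 mm

ET₀ = 0.32 × (0.46 × 25.9 + 8.13) = 0.32 × 20.044 = 6.4141 mm/d
Monthly total = 6.4141 × 30 = 192.423 mm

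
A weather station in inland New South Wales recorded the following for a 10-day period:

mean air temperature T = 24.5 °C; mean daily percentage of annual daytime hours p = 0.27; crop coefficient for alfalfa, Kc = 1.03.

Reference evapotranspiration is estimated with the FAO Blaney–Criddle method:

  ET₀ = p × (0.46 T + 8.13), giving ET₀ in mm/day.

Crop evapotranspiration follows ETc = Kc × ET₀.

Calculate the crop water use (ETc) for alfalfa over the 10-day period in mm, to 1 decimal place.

54.0 mm

ET₀ = 0.27 × (0.46 × 24.5 + 8.13) = 0.27 × 19.400 = 5.2380 mm/d
ETc = Kc × ET₀ = 1.03 × 5.2380 = 5.3951 mm/d
Over 10 days: 5.3951 × 10 = 53.951 mm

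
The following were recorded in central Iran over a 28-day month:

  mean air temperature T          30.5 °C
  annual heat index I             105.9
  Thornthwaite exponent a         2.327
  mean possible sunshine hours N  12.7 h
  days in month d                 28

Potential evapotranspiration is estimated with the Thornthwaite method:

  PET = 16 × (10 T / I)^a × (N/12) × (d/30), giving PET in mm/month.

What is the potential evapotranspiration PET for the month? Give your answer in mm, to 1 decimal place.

185.3 mm

10T/I = 10 × 30.5 / 105.9 = 2.8801
(10T/I)^a = 2.8801^2.327 = 11.7231
Uncorrected PET = 16 × 11.7231 = 187.570 mm
Correction = (N/12)(d/30) = (12.7/12)(28/30) = 0.9878
PET = 187.570 × 0.9878 = 185.282 mm/month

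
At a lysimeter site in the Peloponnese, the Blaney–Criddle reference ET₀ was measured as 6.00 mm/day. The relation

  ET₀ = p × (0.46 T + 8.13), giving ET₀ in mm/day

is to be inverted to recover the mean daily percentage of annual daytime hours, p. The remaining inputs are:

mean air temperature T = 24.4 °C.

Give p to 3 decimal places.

0.310

p = ET₀ / (0.46 T + 8.13) = 6.00 / (0.46 × 24.4 + 8.13) = 6.00 / 19.354 = 0.3100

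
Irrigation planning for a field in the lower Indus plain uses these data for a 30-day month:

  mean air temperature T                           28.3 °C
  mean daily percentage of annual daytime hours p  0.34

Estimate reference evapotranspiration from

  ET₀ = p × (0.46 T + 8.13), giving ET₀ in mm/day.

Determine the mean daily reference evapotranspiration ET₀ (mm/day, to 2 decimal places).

7.19 mm/day

ET₀ = 0.34 × (0.46 × 28.3 + 8.13) = 0.34 × 21.148 = 7.1903 mm/d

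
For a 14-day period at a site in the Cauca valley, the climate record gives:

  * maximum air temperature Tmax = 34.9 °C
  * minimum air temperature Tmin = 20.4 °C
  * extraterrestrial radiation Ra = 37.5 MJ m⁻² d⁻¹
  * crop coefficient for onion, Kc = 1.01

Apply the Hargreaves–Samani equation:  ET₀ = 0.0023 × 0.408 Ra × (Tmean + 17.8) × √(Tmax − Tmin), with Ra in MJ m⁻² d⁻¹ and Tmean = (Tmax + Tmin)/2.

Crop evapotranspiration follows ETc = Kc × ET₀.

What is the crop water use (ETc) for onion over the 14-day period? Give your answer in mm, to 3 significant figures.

86.1 mm

Tmean = (34.9 + 20.4)/2 = 27.65 °C
0.408 Ra = 0.408 × 37.5 = 15.3000 mm/d equivalent
ET₀ = 0.0023 × 15.3000 × (27.65 + 17.8) × √14.5 = 0.0023 × 15.3000 × 45.45 × 3.8079 = 6.0903 mm/d
ETc = Kc × ET₀ = 1.01 × 6.0903 = 6.1512 mm/d
Over 14 days: 6.1512 × 14 = 86.117 mm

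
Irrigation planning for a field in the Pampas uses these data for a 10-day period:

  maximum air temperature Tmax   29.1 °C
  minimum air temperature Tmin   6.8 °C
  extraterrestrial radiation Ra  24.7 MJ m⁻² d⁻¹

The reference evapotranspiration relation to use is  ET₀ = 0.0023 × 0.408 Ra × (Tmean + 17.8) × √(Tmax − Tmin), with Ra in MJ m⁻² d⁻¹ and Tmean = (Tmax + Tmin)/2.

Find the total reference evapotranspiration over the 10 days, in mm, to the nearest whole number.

Tmean = (29.1 + 6.8)/2 = 17.95 °C
0.408 Ra = 0.408 × 24.7 = 10.0776 mm/d equivalent
ET₀ = 0.0023 × 10.0776 × (17.95 + 17.8) × √22.3 = 0.0023 × 10.0776 × 35.75 × 4.7223 = 3.9130 mm/d
Over 10 days: 3.9130 × 10 = 39.130 mm

39 mm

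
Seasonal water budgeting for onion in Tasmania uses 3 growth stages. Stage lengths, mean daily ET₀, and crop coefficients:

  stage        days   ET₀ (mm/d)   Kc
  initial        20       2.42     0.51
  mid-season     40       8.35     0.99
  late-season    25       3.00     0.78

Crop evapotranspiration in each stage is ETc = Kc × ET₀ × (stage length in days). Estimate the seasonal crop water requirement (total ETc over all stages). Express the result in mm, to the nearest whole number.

initial: 0.51 × 2.42 × 20 = 24.68 mm
mid-season: 0.99 × 8.35 × 40 = 330.66 mm
late-season: 0.78 × 3.00 × 25 = 58.50 mm
Seasonal total = 413.84 mm

414 mm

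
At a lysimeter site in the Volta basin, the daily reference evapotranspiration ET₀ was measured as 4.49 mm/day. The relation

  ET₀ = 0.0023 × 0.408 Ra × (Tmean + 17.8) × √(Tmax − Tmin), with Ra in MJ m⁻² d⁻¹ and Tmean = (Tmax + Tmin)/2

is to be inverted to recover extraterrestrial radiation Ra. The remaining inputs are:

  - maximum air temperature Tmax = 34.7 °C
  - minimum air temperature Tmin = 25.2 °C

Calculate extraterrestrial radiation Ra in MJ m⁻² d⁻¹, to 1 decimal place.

32.5 MJ m⁻² d⁻¹

Tmean = (34.7+25.2)/2 = 29.95 °C; ΔT = 9.5
Ra = ET₀ / [0.0023 × 0.408 × (Tmean+17.8) × √ΔT]
   = 4.49 / (0.0023 × 0.408 × 47.75 × 3.0822) = 32.511 MJ m⁻² d⁻¹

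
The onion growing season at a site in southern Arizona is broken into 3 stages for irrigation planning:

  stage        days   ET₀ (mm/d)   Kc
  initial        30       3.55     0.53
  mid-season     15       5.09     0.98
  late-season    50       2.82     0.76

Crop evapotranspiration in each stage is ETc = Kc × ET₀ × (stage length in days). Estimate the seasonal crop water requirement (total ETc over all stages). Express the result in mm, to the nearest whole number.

initial: 0.53 × 3.55 × 30 = 56.45 mm
mid-season: 0.98 × 5.09 × 15 = 74.82 mm
late-season: 0.76 × 2.82 × 50 = 107.16 mm
Seasonal total = 238.43 mm

238 mm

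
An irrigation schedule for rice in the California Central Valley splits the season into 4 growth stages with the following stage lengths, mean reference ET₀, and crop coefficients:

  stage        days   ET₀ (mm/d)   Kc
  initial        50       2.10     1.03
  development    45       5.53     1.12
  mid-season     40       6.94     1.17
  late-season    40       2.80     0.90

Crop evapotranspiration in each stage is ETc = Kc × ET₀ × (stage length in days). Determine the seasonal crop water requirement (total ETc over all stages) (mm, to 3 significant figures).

812 mm

initial: 1.03 × 2.10 × 50 = 108.15 mm
development: 1.12 × 5.53 × 45 = 278.71 mm
mid-season: 1.17 × 6.94 × 40 = 324.79 mm
late-season: 0.90 × 2.80 × 40 = 100.80 mm
Seasonal total = 812.45 mm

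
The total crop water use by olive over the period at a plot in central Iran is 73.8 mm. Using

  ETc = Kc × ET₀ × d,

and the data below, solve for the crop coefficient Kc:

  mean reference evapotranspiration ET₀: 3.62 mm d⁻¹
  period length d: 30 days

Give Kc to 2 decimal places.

ETc = Kc × ET₀ × d  ⇒  Kc = ETc / (ET₀ × d)
Kc = 73.8 / (3.62 × 30) = 73.8 / 108.60 = 0.6796

0.68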